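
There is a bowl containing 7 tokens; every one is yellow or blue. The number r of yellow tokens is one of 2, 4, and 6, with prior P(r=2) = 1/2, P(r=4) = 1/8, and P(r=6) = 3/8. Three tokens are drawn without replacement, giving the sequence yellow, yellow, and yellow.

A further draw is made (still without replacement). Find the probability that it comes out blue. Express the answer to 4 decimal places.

0.2813

Compute the likelihood of the observed sequence for each case: P(data | r = 2) = (2/7)(1/6)(0/5) = 0; P(data | r = 4) = (4/7)(3/6)(2/5) = 4/35; P(data | r = 6) = (6/7)(5/6)(4/5) = 4/7.
Weighting by the prior gives 1/2 · 0 = 0, 1/8 · 4/35 = 1/70, 3/8 · 4/7 = 3/14; these sum to 8/35.
Normalising, the posterior is P(r = 2 | data) = 0, P(r = 4 | data) = 1/16, P(r = 6 | data) = 15/16.
Averaging over the posterior, P(blue next | data) = (3/4)(1/16) + (1/4)(15/16) = 9/32.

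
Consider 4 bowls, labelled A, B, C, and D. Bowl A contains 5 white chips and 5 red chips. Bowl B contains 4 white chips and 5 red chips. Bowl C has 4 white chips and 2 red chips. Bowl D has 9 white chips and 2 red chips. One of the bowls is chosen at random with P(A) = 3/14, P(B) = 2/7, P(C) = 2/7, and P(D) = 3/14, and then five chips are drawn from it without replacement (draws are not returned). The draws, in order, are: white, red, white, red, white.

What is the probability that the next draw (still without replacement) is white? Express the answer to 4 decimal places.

0.7062

The likelihood of the observed sequence under each hypothesis: P(data | bowl A) = (5/10)(5/9)(4/8)(4/7)(3/6) = 0.039683; P(data | bowl B) = (4/9)(5/8)(3/7)(4/6)(2/5) = 0.031746; P(data | bowl C) = (4/6)(2/5)(3/4)(1/3)(2/2) = 0.066667; P(data | bowl D) = (9/11)(2/10)(8/9)(1/8)(7/7) = 0.018182.
Weighting by the prior gives 3/14 · 0.039683 = 0.0085034, 2/7 · 0.031746 = 0.0090703, 2/7 · 0.066667 = 0.019048, 3/14 · 0.018182 = 0.0038961; these sum to 0.040517.
The posterior is then P(bowl A | data) = 0.20987, P(bowl B | data) = 0.22386, P(bowl C | data) = 0.47011, P(bowl D | data) = 0.096159.
The predictive probability is P(white next | data) = (2/5)(0.20987) + (1/4)(0.22386) + (1)(0.47011) + (1)(0.096159) = 0.70618.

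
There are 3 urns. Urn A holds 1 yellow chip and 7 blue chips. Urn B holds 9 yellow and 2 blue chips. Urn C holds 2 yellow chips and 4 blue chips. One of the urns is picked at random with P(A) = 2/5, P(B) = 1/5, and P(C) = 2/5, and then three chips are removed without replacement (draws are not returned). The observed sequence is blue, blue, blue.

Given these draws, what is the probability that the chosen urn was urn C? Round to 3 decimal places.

The likelihood of the observed sequence under each hypothesis: P(data | urn A) = (7/8)(6/7)(5/6) = 5/8; P(data | urn B) = (2/11)(1/10)(0/9) = 0; P(data | urn C) = (4/6)(3/5)(2/4) = 1/5.
The prior-weighted likelihoods are 2/5 · 5/8 = 1/4, 1/5 · 0 = 0, 2/5 · 1/5 = 2/25; these sum to 33/100.
Therefore the posterior P(urn C | data) = (2/25) / (33/100) = 8/33.

0.242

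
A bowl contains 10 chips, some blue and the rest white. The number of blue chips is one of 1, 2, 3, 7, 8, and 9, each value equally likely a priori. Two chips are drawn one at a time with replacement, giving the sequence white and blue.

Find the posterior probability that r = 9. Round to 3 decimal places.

For each hypothesis, P(data | H) works out to: P(data | r = 1) = (9/10)(1/10) = 9/100; P(data | r = 2) = (8/10)(2/10) = 4/25; P(data | r = 3) = (7/10)(3/10) = 21/100; P(data | r = 7) = (3/10)(7/10) = 21/100; P(data | r = 8) = (2/10)(8/10) = 4/25; P(data | r = 9) = (1/10)(9/10) = 9/100.
Weighting by the prior gives 1/6 · 9/100 = 3/200, 1/6 · 4/25 = 2/75, 1/6 · 21/100 = 7/200, 1/6 · 21/100 = 7/200, 1/6 · 4/25 = 2/75, 1/6 · 9/100 = 3/200; summing to 23/150.
Therefore the posterior P(r = 9 | data) = (3/200) / (23/150) = 9/92.

0.098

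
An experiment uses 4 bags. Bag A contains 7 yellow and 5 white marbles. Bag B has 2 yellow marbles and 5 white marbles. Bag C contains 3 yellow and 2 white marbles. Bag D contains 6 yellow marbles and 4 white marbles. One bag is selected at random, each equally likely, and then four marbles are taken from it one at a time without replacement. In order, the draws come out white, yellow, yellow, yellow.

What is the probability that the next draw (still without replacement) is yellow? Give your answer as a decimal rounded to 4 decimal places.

0.3237

For each hypothesis, P(data | H) works out to: P(data | bag A) = (5/12)(7/11)(6/10)(5/9) = 0.088384; P(data | bag B) = (5/7)(2/6)(1/5)(0/4) = 0; P(data | bag C) = (2/5)(3/4)(2/3)(1/2) = 0.1; P(data | bag D) = (4/10)(6/9)(5/8)(4/7) = 0.095238.
Weighting by the prior gives 1/4 · 0.088384 = 0.022096, 1/4 · 0 = 0, 1/4 · 0.1 = 0.025, 1/4 · 0.095238 = 0.02381; with total 0.070905.
Normalising, the posterior is P(bag A | data) = 0.31163, P(bag B | data) = 0, P(bag C | data) = 0.35258, P(bag D | data) = 0.33579.
The predictive probability is P(yellow next | data) = (1/2)(0.31163) + (0)(0.35258) + (1/2)(0.33579) = 0.32371.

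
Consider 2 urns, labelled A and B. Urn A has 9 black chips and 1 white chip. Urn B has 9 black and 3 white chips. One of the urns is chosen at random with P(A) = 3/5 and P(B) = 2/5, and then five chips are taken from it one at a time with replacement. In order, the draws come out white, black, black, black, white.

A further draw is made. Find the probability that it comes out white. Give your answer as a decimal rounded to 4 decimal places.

The likelihood of the observed sequence under each hypothesis: P(data | urn A) = (1/10)(9/10)(9/10)(9/10)(1/10) = 0.00729; P(data | urn B) = (3/12)(9/12)(9/12)(9/12)(3/12) = 0.026367.
The prior-weighted likelihoods are 3/5 · 0.00729 = 0.004374, 2/5 · 0.026367 = 0.010547; with total 0.014921.
The posterior is then P(urn A | data) = 0.29315, P(urn B | data) = 0.70685.
Averaging over the posterior, P(white next | data) = (1/10)(0.29315) + (1/4)(0.70685) = 0.20603.

0.2060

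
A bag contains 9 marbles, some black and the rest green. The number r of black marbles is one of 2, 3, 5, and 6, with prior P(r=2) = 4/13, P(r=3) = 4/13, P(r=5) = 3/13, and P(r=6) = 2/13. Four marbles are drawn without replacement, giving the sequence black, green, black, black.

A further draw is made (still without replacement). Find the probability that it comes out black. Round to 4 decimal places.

The likelihood of the observed sequence under each hypothesis: P(data | r = 2) = (2/9)(7/8)(1/7)(0/6) = 0; P(data | r = 3) = (3/9)(6/8)(2/7)(1/6) = 1/84; P(data | r = 5) = (5/9)(4/8)(4/7)(3/6) = 5/63; P(data | r = 6) = (6/9)(3/8)(5/7)(4/6) = 5/42.
Multiplying each by its prior: 4/13 · 0 = 0, 4/13 · 1/84 = 1/273, 3/13 · 5/63 = 5/273, 2/13 · 5/42 = 5/273; with total 11/273.
The posterior is then P(r = 2 | data) = 0, P(r = 3 | data) = 1/11, P(r = 5 | data) = 5/11, P(r = 6 | data) = 5/11.
The predictive probability is P(black next | data) = (0)(1/11) + (2/5)(5/11) + (3/5)(5/11) = 5/11.

0.4545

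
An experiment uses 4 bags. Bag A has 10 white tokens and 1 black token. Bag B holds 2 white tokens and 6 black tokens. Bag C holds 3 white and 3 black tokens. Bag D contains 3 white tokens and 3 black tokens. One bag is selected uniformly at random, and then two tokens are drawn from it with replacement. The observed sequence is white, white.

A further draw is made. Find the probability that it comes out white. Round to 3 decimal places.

0.732

For each hypothesis, P(data | H) works out to: P(data | bag A) = (10/11)(10/11) = 0.82645; P(data | bag B) = (2/8)(2/8) = 0.0625; P(data | bag C) = (3/6)(3/6) = 0.25; P(data | bag D) = (3/6)(3/6) = 0.25.
Weighting by the prior gives 1/4 · 0.82645 = 0.20661, 1/4 · 0.0625 = 0.015625, 1/4 · 0.25 = 0.0625, 1/4 · 0.25 = 0.0625; with total 0.34724.
Normalising, the posterior is P(bag A | data) = 0.59502, P(bag B | data) = 0.044998, P(bag C | data) = 0.17999, P(bag D | data) = 0.17999.
Averaging over the posterior, P(white next | data) = (10/11)(0.59502) + (1/4)(0.044998) + (1/2)(0.17999) + (1/2)(0.17999) = 0.73217.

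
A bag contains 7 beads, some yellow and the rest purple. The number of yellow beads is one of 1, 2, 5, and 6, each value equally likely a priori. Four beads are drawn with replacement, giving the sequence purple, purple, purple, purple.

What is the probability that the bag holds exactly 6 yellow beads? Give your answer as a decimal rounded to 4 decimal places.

Under each hypothesis, the probability of the observed sequence is: P(data | r = 1) = (6/7)(6/7)(6/7)(6/7) = 0.53978; P(data | r = 2) = (5/7)(5/7)(5/7)(5/7) = 0.26031; P(data | r = 5) = (2/7)(2/7)(2/7)(2/7) = 0.0066639; P(data | r = 6) = (1/7)(1/7)(1/7)(1/7) = 0.00041649.
Multiplying each by its prior: 1/4 · 0.53978 = 0.13494, 1/4 · 0.26031 = 0.065077, 1/4 · 0.0066639 = 0.001666, 1/4 · 0.00041649 = 0.00010412; summing to 0.20179.
Therefore the posterior P(r = 6 | data) = (0.00010412) / (0.20179) = 0.000516.

0.0005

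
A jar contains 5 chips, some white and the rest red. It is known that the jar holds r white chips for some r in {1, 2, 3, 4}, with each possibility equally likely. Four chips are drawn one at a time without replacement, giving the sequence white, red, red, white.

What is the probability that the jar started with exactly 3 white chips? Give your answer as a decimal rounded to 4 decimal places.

0.5000

Compute the likelihood of the observed sequence for each case: P(data | r = 1) = (1/5)(4/4)(3/3)(0/2) = 0; P(data | r = 2) = (2/5)(3/4)(2/3)(1/2) = 1/10; P(data | r = 3) = (3/5)(2/4)(1/3)(2/2) = 1/10; P(data | r = 4) = (4/5)(1/4)(0/3) = 0.
The prior-weighted likelihoods are 1/4 · 0 = 0, 1/4 · 1/10 = 1/40, 1/4 · 1/10 = 1/40, 1/4 · 0 = 0; summing to 1/20.
By Bayes' rule, P(r = 3 | data) = (1/40) / (1/20) = 1/2.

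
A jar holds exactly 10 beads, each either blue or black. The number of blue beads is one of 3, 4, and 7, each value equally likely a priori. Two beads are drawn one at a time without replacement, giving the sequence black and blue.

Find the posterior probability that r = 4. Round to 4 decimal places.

Compute the likelihood of the observed sequence for each case: P(data | r = 3) = (7/10)(3/9) = 7/30; P(data | r = 4) = (6/10)(4/9) = 4/15; P(data | r = 7) = (3/10)(7/9) = 7/30.
Weighting by the prior gives 1/3 · 7/30 = 7/90, 1/3 · 4/15 = 4/45, 1/3 · 7/30 = 7/90; with total 11/45.
Therefore the posterior P(r = 4 | data) = (4/45) / (11/45) = 4/11.

0.3636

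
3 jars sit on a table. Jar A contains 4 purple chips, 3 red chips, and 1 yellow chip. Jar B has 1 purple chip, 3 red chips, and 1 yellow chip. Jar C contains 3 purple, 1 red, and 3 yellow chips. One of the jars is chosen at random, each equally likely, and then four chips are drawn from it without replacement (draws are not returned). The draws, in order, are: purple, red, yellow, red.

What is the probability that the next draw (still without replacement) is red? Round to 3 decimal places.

Under each hypothesis, the probability of the observed sequence is: P(data | jar A) = (4/8)(3/7)(1/6)(2/5) = 1/70; P(data | jar B) = (1/5)(3/4)(1/3)(2/2) = 1/20; P(data | jar C) = (3/7)(1/6)(3/5)(0/4) = 0.
Weighting by the prior gives 1/3 · 1/70 = 1/210, 1/3 · 1/20 = 1/60, 1/3 · 0 = 0; summing to 3/140.
Dividing through by the total gives posterior P(jar A | data) = 2/9, P(jar B | data) = 7/9, P(jar C | data) = 0.
Averaging over the posterior, P(red next | data) = (1/4)(2/9) + (1)(7/9) = 5/6.

0.833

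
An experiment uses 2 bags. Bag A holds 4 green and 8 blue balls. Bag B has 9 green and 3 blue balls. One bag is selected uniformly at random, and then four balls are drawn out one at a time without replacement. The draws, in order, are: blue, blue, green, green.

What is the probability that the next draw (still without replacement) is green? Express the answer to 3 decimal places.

Under each hypothesis, the probability of the observed sequence is: P(data | bag A) = (8/12)(7/11)(4/10)(3/9) = 28/495; P(data | bag B) = (3/12)(2/11)(9/10)(8/9) = 2/55.
Weighting by the prior gives 1/2 · 28/495 = 14/495, 1/2 · 2/55 = 1/55; with total 23/495.
Normalising, the posterior is P(bag A | data) = 14/23, P(bag B | data) = 9/23.
The predictive probability is P(green next | data) = (1/4)(14/23) + (7/8)(9/23) = 91/184.

0.495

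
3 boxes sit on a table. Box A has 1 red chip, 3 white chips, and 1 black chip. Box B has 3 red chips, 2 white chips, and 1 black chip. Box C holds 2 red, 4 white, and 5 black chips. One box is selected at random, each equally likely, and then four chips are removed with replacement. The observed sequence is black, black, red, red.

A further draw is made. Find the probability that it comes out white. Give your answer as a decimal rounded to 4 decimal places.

0.3745

Compute the likelihood of the observed sequence for each case: P(data | box A) = (1/5)(1/5)(1/5)(1/5) = 0.0016; P(data | box B) = (1/6)(1/6)(3/6)(3/6) = 0.0069444; P(data | box C) = (5/11)(5/11)(2/11)(2/11) = 0.0068301.
Weighting by the prior gives 1/3 · 0.0016 = 0.00053333, 1/3 · 0.0069444 = 0.0023148, 1/3 · 0.0068301 = 0.0022767; with total 0.0051249.
Normalising, the posterior is P(box A | data) = 0.10407, P(box B | data) = 0.45168, P(box C | data) = 0.44425.
So P(white next | data) = Σ P(white next | H) P(H | data) = (3/5)(0.10407) + (1/3)(0.45168) + (4/11)(0.44425) = 0.37455.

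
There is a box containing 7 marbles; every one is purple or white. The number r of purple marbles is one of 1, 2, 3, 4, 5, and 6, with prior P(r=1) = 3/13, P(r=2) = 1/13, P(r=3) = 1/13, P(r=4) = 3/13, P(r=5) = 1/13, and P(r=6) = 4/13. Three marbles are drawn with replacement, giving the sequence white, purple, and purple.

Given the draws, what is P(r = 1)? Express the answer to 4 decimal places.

0.0437

Under each hypothesis, the probability of the observed sequence is: P(data | r = 1) = (6/7)(1/7)(1/7) = 0.017493; P(data | r = 2) = (5/7)(2/7)(2/7) = 0.058309; P(data | r = 3) = (4/7)(3/7)(3/7) = 0.10496; P(data | r = 4) = (3/7)(4/7)(4/7) = 0.13994; P(data | r = 5) = (2/7)(5/7)(5/7) = 0.14577; P(data | r = 6) = (1/7)(6/7)(6/7) = 0.10496.
Weighting by the prior gives 3/13 · 0.017493 = 0.0040368, 1/13 · 0.058309 = 0.0044853, 1/13 · 0.10496 = 0.0080736, 3/13 · 0.13994 = 0.032294, 1/13 · 0.14577 = 0.011213, 4/13 · 0.10496 = 0.032294; these sum to 0.092397.
So P(r = 1 | data) = (0.0040368) / (0.092397) = 0.043689.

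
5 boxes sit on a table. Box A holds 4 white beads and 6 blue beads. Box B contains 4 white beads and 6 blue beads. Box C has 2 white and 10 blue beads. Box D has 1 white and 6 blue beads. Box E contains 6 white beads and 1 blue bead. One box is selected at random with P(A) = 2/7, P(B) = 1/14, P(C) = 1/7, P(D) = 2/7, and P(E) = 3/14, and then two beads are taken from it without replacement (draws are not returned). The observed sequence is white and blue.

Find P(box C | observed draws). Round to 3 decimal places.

0.115

The likelihood of the observed sequence under each hypothesis: P(data | box A) = (4/10)(6/9) = 4/15; P(data | box B) = (4/10)(6/9) = 4/15; P(data | box C) = (2/12)(10/11) = 5/33; P(data | box D) = (1/7)(6/6) = 1/7; P(data | box E) = (6/7)(1/6) = 1/7.
Multiplying each by its prior: 2/7 · 4/15 = 8/105, 1/14 · 4/15 = 2/105, 1/7 · 5/33 = 5/231, 2/7 · 1/7 = 2/49, 3/14 · 1/7 = 3/98; with total 29/154.
Hence P(box C | data) = (5/231) / (29/154) = 10/87.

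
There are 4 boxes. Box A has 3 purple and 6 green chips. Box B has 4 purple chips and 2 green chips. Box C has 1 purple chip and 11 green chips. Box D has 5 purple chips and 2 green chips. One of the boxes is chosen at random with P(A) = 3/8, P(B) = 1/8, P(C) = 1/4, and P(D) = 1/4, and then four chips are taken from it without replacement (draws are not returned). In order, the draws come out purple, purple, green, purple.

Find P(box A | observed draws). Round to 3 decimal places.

0.079

Under each hypothesis, the probability of the observed sequence is: P(data | box A) = (3/9)(2/8)(6/7)(1/6) = 0.011905; P(data | box B) = (4/6)(3/5)(2/4)(2/3) = 0.13333; P(data | box C) = (1/12)(0/11) = 0; P(data | box D) = (5/7)(4/6)(2/5)(3/4) = 0.14286.
Weighting by the prior gives 3/8 · 0.011905 = 0.0044643, 1/8 · 0.13333 = 0.016667, 1/4 · 0 = 0, 1/4 · 0.14286 = 0.035714; with total 0.056845.
Therefore the posterior P(box A | data) = (0.0044643) / (0.056845) = 0.078534.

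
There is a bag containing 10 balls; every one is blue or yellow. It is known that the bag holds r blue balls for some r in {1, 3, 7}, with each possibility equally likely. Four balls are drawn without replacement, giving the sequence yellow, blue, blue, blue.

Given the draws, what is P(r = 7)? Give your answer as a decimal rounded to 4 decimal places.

0.9375

Compute the likelihood of the observed sequence for each case: P(data | r = 1) = (9/10)(1/9)(0/8) = 0; P(data | r = 3) = (7/10)(3/9)(2/8)(1/7) = 1/120; P(data | r = 7) = (3/10)(7/9)(6/8)(5/7) = 1/8.
The prior-weighted likelihoods are 1/3 · 0 = 0, 1/3 · 1/120 = 1/360, 1/3 · 1/8 = 1/24; with total 2/45.
Therefore the posterior P(r = 7 | data) = (1/24) / (2/45) = 15/16.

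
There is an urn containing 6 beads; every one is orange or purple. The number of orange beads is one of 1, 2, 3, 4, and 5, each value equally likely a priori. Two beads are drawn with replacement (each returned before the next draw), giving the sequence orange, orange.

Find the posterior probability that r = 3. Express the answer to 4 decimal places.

0.1636

For each hypothesis, P(data | H) works out to: P(data | r = 1) = (1/6)(1/6) = 1/36; P(data | r = 2) = (2/6)(2/6) = 1/9; P(data | r = 3) = (3/6)(3/6) = 1/4; P(data | r = 4) = (4/6)(4/6) = 4/9; P(data | r = 5) = (5/6)(5/6) = 25/36.
The prior-weighted likelihoods are 1/5 · 1/36 = 1/180, 1/5 · 1/9 = 1/45, 1/5 · 1/4 = 1/20, 1/5 · 4/9 = 4/45, 1/5 · 25/36 = 5/36; these sum to 11/36.
Hence P(r = 3 | data) = (1/20) / (11/36) = 9/55.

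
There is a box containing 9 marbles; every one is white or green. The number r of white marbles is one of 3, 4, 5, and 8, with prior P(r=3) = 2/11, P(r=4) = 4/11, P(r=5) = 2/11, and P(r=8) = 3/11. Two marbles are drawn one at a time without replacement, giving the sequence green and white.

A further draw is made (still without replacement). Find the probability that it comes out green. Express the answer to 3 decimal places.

Under each hypothesis, the probability of the observed sequence is: P(data | r = 3) = (6/9)(3/8) = 1/4; P(data | r = 4) = (5/9)(4/8) = 5/18; P(data | r = 5) = (4/9)(5/8) = 5/18; P(data | r = 8) = (1/9)(8/8) = 1/9.
The prior-weighted likelihoods are 2/11 · 1/4 = 1/22, 4/11 · 5/18 = 10/99, 2/11 · 5/18 = 5/99, 3/11 · 1/9 = 1/33; summing to 5/22.
The posterior is then P(r = 3 | data) = 1/5, P(r = 4 | data) = 4/9, P(r = 5 | data) = 2/9, P(r = 8 | data) = 2/15.
So P(green next | data) = Σ P(green next | H) P(H | data) = (5/7)(1/5) + (4/7)(4/9) + (3/7)(2/9) + (0)(2/15) = 31/63.

0.492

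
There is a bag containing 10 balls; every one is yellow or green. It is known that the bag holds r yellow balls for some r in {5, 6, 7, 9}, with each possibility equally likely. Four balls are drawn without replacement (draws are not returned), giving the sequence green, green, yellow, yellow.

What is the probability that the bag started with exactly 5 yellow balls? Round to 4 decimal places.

0.3953

Compute the likelihood of the observed sequence for each case: P(data | r = 5) = (5/10)(4/9)(5/8)(4/7) = 0.079365; P(data | r = 6) = (4/10)(3/9)(6/8)(5/7) = 0.071429; P(data | r = 7) = (3/10)(2/9)(7/8)(6/7) = 0.05; P(data | r = 9) = (1/10)(0/9) = 0.
Multiplying each by its prior: 1/4 · 0.079365 = 0.019841, 1/4 · 0.071429 = 0.017857, 1/4 · 0.05 = 0.0125, 1/4 · 0 = 0; with total 0.050198.
Therefore the posterior P(r = 5 | data) = (0.019841) / (0.050198) = 0.39526.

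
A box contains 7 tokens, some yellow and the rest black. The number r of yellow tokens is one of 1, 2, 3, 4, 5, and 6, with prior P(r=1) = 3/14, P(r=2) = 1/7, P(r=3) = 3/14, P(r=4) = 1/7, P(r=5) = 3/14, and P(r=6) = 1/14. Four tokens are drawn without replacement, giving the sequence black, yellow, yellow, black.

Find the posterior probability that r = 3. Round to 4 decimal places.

0.3857

For each hypothesis, P(data | H) works out to: P(data | r = 1) = (6/7)(1/6)(0/5) = 0; P(data | r = 2) = (5/7)(2/6)(1/5)(4/4) = 1/21; P(data | r = 3) = (4/7)(3/6)(2/5)(3/4) = 3/35; P(data | r = 4) = (3/7)(4/6)(3/5)(2/4) = 3/35; P(data | r = 5) = (2/7)(5/6)(4/5)(1/4) = 1/21; P(data | r = 6) = (1/7)(6/6)(5/5)(0/4) = 0.
Weighting by the prior gives 3/14 · 0 = 0, 1/7 · 1/21 = 1/147, 3/14 · 3/35 = 9/490, 1/7 · 3/35 = 3/245, 3/14 · 1/21 = 1/98, 1/14 · 0 = 0; summing to 1/21.
So P(r = 3 | data) = (9/490) / (1/21) = 27/70.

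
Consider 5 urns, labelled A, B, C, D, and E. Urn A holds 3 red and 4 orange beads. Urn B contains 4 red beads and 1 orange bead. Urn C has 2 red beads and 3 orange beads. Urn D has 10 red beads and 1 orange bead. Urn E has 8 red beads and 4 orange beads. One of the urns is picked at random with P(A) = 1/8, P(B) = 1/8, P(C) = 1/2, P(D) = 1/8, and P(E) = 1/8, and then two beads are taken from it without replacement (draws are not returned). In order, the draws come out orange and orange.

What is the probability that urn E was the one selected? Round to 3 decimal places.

For each hypothesis, P(data | H) works out to: P(data | urn A) = (4/7)(3/6) = 0.28571; P(data | urn B) = (1/5)(0/4) = 0; P(data | urn C) = (3/5)(2/4) = 0.3; P(data | urn D) = (1/11)(0/10) = 0; P(data | urn E) = (4/12)(3/11) = 0.090909.
The prior-weighted likelihoods are 1/8 · 0.28571 = 0.035714, 1/8 · 0 = 0, 1/2 · 0.3 = 0.15, 1/8 · 0 = 0, 1/8 · 0.090909 = 0.011364; these sum to 0.19708.
So P(urn E | data) = (0.011364) / (0.19708) = 0.057661.

0.058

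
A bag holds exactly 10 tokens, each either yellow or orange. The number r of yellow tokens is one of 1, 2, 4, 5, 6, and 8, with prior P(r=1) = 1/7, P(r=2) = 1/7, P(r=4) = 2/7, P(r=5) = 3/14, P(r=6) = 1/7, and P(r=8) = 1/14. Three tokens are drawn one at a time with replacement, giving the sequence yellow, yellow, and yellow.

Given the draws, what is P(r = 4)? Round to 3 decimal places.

0.161

The likelihood of the observed sequence under each hypothesis: P(data | r = 1) = (1/10)(1/10)(1/10) = 0.001; P(data | r = 2) = (2/10)(2/10)(2/10) = 0.008; P(data | r = 4) = (4/10)(4/10)(4/10) = 0.064; P(data | r = 5) = (5/10)(5/10)(5/10) = 0.125; P(data | r = 6) = (6/10)(6/10)(6/10) = 0.216; P(data | r = 8) = (8/10)(8/10)(8/10) = 0.512.
Multiplying each by its prior: 1/7 · 0.001 = 0.00014286, 1/7 · 0.008 = 0.0011429, 2/7 · 0.064 = 0.018286, 3/14 · 0.125 = 0.026786, 1/7 · 0.216 = 0.030857, 1/14 · 0.512 = 0.036571; these sum to 0.11379.
By Bayes' rule, P(r = 4 | data) = (0.018286) / (0.11379) = 0.1607.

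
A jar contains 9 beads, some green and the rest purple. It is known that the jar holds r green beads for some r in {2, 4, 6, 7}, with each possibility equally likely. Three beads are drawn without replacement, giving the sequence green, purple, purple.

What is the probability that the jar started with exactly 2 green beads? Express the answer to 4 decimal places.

0.3925

The likelihood of the observed sequence under each hypothesis: P(data | r = 2) = (2/9)(7/8)(6/7) = 0.16667; P(data | r = 4) = (4/9)(5/8)(4/7) = 0.15873; P(data | r = 6) = (6/9)(3/8)(2/7) = 0.071429; P(data | r = 7) = (7/9)(2/8)(1/7) = 0.027778.
The prior-weighted likelihoods are 1/4 · 0.16667 = 0.041667, 1/4 · 0.15873 = 0.039683, 1/4 · 0.071429 = 0.017857, 1/4 · 0.027778 = 0.0069444; these sum to 0.10615.
So P(r = 2 | data) = (0.041667) / (0.10615) = 0.39252.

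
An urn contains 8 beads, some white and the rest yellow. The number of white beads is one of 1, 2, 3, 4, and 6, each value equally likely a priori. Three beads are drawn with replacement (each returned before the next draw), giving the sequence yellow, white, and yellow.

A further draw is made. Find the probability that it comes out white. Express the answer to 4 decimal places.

0.3600

Compute the likelihood of the observed sequence for each case: P(data | r = 1) = (7/8)(1/8)(7/8) = 0.095703; P(data | r = 2) = (6/8)(2/8)(6/8) = 0.14062; P(data | r = 3) = (5/8)(3/8)(5/8) = 0.14648; P(data | r = 4) = (4/8)(4/8)(4/8) = 0.125; P(data | r = 6) = (2/8)(6/8)(2/8) = 0.046875.
Weighting by the prior gives 1/5 · 0.095703 = 0.019141, 1/5 · 0.14062 = 0.028125, 1/5 · 0.14648 = 0.029297, 1/5 · 0.125 = 0.025, 1/5 · 0.046875 = 0.009375; these sum to 0.11094.
Dividing through by the total gives posterior P(r = 1 | data) = 0.17254, P(r = 2 | data) = 0.25352, P(r = 3 | data) = 0.26408, P(r = 4 | data) = 0.22535, P(r = 6 | data) = 0.084507.
The predictive probability is P(white next | data) = (1/8)(0.17254) + (1/4)(0.25352) + (3/8)(0.26408) + (1/2)(0.22535) + (3/4)(0.084507) = 0.36004.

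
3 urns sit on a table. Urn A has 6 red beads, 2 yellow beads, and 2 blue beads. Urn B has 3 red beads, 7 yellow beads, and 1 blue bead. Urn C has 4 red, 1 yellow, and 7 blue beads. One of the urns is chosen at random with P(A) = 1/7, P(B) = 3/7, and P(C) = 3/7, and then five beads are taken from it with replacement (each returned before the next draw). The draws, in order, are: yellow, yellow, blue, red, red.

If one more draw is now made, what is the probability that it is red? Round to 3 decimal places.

0.355

The likelihood of the observed sequence under each hypothesis: P(data | urn A) = (2/10)(2/10)(2/10)(6/10)(6/10) = 0.00288; P(data | urn B) = (7/11)(7/11)(1/11)(3/11)(3/11) = 0.0027383; P(data | urn C) = (1/12)(1/12)(7/12)(4/12)(4/12) = 0.0004501.
Multiplying each by its prior: 1/7 · 0.00288 = 0.00041143, 3/7 · 0.0027383 = 0.0011735, 3/7 · 0.0004501 = 0.0001929; summing to 0.0017779.
Dividing through by the total gives posterior P(urn A | data) = 0.23142, P(urn B | data) = 0.66008, P(urn C | data) = 0.1085.
The predictive probability is P(red next | data) = (3/5)(0.23142) + (3/11)(0.66008) + (1/3)(0.1085) = 0.35504.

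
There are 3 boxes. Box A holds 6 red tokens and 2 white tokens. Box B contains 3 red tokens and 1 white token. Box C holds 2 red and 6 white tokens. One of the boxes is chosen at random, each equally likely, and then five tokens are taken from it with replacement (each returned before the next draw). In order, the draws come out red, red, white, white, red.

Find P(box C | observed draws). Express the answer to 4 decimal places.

For each hypothesis, P(data | H) works out to: P(data | box A) = (6/8)(6/8)(2/8)(2/8)(6/8) = 0.026367; P(data | box B) = (3/4)(3/4)(1/4)(1/4)(3/4) = 0.026367; P(data | box C) = (2/8)(2/8)(6/8)(6/8)(2/8) = 0.0087891.
Weighting by the prior gives 1/3 · 0.026367 = 0.0087891, 1/3 · 0.026367 = 0.0087891, 1/3 · 0.0087891 = 0.0029297; these sum to 0.020508.
So P(box C | data) = (0.0029297) / (0.020508) = 0.14286.

0.1429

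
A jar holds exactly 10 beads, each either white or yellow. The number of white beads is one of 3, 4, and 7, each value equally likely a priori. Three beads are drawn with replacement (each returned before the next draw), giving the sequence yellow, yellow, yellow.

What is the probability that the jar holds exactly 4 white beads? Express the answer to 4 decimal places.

Under each hypothesis, the probability of the observed sequence is: P(data | r = 3) = (7/10)(7/10)(7/10) = 0.343; P(data | r = 4) = (6/10)(6/10)(6/10) = 0.216; P(data | r = 7) = (3/10)(3/10)(3/10) = 0.027.
Multiplying each by its prior: 1/3 · 0.343 = 0.11433, 1/3 · 0.216 = 0.072, 1/3 · 0.027 = 0.009; with total 0.19533.
So P(r = 4 | data) = (0.072) / (0.19533) = 0.3686.

0.3686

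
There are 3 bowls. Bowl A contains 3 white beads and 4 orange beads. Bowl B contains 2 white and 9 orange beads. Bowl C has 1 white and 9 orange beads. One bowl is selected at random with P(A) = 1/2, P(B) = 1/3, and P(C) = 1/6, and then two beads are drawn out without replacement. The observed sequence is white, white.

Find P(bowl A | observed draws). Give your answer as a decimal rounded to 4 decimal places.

The likelihood of the observed sequence under each hypothesis: P(data | bowl A) = (3/7)(2/6) = 0.14286; P(data | bowl B) = (2/11)(1/10) = 0.018182; P(data | bowl C) = (1/10)(0/9) = 0.
Multiplying each by its prior: 1/2 · 0.14286 = 0.071429, 1/3 · 0.018182 = 0.0060606, 1/6 · 0 = 0; with total 0.077489.
So P(bowl A | data) = (0.071429) / (0.077489) = 0.92179.

0.9218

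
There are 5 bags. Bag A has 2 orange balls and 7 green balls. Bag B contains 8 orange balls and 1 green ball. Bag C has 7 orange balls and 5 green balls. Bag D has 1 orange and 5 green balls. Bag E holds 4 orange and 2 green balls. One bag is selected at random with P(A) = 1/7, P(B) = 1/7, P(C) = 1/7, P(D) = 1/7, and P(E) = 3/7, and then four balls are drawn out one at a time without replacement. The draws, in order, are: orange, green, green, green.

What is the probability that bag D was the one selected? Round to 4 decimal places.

For each hypothesis, P(data | H) works out to: P(data | bag A) = (2/9)(7/8)(6/7)(5/6) = 5/36; P(data | bag B) = (8/9)(1/8)(0/7) = 0; P(data | bag C) = (7/12)(5/11)(4/10)(3/9) = 7/198; P(data | bag D) = (1/6)(5/5)(4/4)(3/3) = 1/6; P(data | bag E) = (4/6)(2/5)(1/4)(0/3) = 0.
Multiplying each by its prior: 1/7 · 5/36 = 5/252, 1/7 · 0 = 0, 1/7 · 7/198 = 1/198, 1/7 · 1/6 = 1/42, 3/7 · 0 = 0; with total 15/308.
So P(bag D | data) = (1/42) / (15/308) = 22/45.

0.4889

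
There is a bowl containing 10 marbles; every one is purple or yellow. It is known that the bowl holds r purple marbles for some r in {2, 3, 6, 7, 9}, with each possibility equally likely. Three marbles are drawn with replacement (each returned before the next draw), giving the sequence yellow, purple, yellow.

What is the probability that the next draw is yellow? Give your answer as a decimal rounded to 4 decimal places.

Under each hypothesis, the probability of the observed sequence is: P(data | r = 2) = (8/10)(2/10)(8/10) = 0.128; P(data | r = 3) = (7/10)(3/10)(7/10) = 0.147; P(data | r = 6) = (4/10)(6/10)(4/10) = 0.096; P(data | r = 7) = (3/10)(7/10)(3/10) = 0.063; P(data | r = 9) = (1/10)(9/10)(1/10) = 0.009.
Multiplying each by its prior: 1/5 · 0.128 = 0.0256, 1/5 · 0.147 = 0.0294, 1/5 · 0.096 = 0.0192, 1/5 · 0.063 = 0.0126, 1/5 · 0.009 = 0.0018; these sum to 0.0886.
Normalising, the posterior is P(r = 2 | data) = 0.28894, P(r = 3 | data) = 0.33183, P(r = 6 | data) = 0.2167, P(r = 7 | data) = 0.14221, P(r = 9 | data) = 0.020316.
The predictive probability is P(yellow next | data) = (4/5)(0.28894) + (7/10)(0.33183) + (2/5)(0.2167) + (3/10)(0.14221) + (1/10)(0.020316) = 0.59481.

0.5948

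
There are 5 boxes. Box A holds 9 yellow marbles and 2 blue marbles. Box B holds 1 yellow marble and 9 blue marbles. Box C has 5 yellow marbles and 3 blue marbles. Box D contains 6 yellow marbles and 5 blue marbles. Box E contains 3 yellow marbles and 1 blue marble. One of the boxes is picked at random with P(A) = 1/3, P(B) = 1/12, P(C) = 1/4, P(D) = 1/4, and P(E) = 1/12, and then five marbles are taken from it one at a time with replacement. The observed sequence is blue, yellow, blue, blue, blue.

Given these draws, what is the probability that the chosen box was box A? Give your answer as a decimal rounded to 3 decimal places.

0.020

Compute the likelihood of the observed sequence for each case: P(data | box A) = (2/11)(9/11)(2/11)(2/11)(2/11) = 0.00089413; P(data | box B) = (9/10)(1/10)(9/10)(9/10)(9/10) = 0.06561; P(data | box C) = (3/8)(5/8)(3/8)(3/8)(3/8) = 0.01236; P(data | box D) = (5/11)(6/11)(5/11)(5/11)(5/11) = 0.023285; P(data | box E) = (1/4)(3/4)(1/4)(1/4)(1/4) = 0.0029297.
Multiplying each by its prior: 1/3 · 0.00089413 = 0.00029804, 1/12 · 0.06561 = 0.0054675, 1/4 · 0.01236 = 0.0030899, 1/4 · 0.023285 = 0.0058211, 1/12 · 0.0029297 = 0.00024414; summing to 0.014921.
By Bayes' rule, P(box A | data) = (0.00029804) / (0.014921) = 0.019975.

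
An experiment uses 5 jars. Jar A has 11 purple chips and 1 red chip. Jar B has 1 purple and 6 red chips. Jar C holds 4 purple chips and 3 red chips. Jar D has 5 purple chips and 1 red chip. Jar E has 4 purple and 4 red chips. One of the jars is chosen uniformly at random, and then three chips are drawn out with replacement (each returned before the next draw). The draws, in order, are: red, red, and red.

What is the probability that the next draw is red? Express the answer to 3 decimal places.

0.759

The likelihood of the observed sequence under each hypothesis: P(data | jar A) = (1/12)(1/12)(1/12) = 0.0005787; P(data | jar B) = (6/7)(6/7)(6/7) = 0.62974; P(data | jar C) = (3/7)(3/7)(3/7) = 0.078717; P(data | jar D) = (1/6)(1/6)(1/6) = 0.0046296; P(data | jar E) = (4/8)(4/8)(4/8) = 0.125.
Weighting by the prior gives 1/5 · 0.0005787 = 0.00011574, 1/5 · 0.62974 = 0.12595, 1/5 · 0.078717 = 0.015743, 1/5 · 0.0046296 = 0.00092593, 1/5 · 0.125 = 0.025; summing to 0.16773.
The posterior is then P(jar A | data) = 0.00069003, P(jar B | data) = 0.75088, P(jar C | data) = 0.09386, P(jar D | data) = 0.0055202, P(jar E | data) = 0.14905.
So P(red next | data) = Σ P(red next | H) P(H | data) = (1/12)(0.00069003) + (6/7)(0.75088) + (3/7)(0.09386) + (1/6)(0.0055202) + (1/2)(0.14905) = 0.75934.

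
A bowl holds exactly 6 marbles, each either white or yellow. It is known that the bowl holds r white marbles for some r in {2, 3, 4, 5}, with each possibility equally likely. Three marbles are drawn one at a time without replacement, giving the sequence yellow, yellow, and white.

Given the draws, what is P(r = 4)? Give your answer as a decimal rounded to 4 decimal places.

0.1600

Compute the likelihood of the observed sequence for each case: P(data | r = 2) = (4/6)(3/5)(2/4) = 1/5; P(data | r = 3) = (3/6)(2/5)(3/4) = 3/20; P(data | r = 4) = (2/6)(1/5)(4/4) = 1/15; P(data | r = 5) = (1/6)(0/5) = 0.
Multiplying each by its prior: 1/4 · 1/5 = 1/20, 1/4 · 3/20 = 3/80, 1/4 · 1/15 = 1/60, 1/4 · 0 = 0; summing to 5/48.
So P(r = 4 | data) = (1/60) / (5/48) = 4/25.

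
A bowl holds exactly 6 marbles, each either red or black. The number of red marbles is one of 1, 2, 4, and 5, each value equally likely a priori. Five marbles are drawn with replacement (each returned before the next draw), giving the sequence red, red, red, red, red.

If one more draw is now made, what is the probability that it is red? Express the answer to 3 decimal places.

0.789

Under each hypothesis, the probability of the observed sequence is: P(data | r = 1) = (1/6)(1/6)(1/6)(1/6)(1/6) = 0.0001286; P(data | r = 2) = (2/6)(2/6)(2/6)(2/6)(2/6) = 0.0041152; P(data | r = 4) = (4/6)(4/6)(4/6)(4/6)(4/6) = 0.13169; P(data | r = 5) = (5/6)(5/6)(5/6)(5/6)(5/6) = 0.40188.
Multiplying each by its prior: 1/4 · 0.0001286 = 3.215e-05, 1/4 · 0.0041152 = 0.0010288, 1/4 · 0.13169 = 0.032922, 1/4 · 0.40188 = 0.10047; with total 0.13445.
Normalising, the posterior is P(r = 1 | data) = 0.00023912, P(r = 2 | data) = 0.0076518, P(r = 4 | data) = 0.24486, P(r = 5 | data) = 0.74725.
Averaging over the posterior, P(red next | data) = (1/6)(0.00023912) + (1/3)(0.0076518) + (2/3)(0.24486) + (5/6)(0.74725) = 0.78854.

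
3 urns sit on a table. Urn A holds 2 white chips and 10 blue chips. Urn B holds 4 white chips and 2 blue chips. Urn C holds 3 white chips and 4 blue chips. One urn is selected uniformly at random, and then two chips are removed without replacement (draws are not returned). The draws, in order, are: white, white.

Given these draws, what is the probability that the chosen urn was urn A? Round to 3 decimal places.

0.027

Under each hypothesis, the probability of the observed sequence is: P(data | urn A) = (2/12)(1/11) = 0.015152; P(data | urn B) = (4/6)(3/5) = 0.4; P(data | urn C) = (3/7)(2/6) = 0.14286.
Weighting by the prior gives 1/3 · 0.015152 = 0.0050505, 1/3 · 0.4 = 0.13333, 1/3 · 0.14286 = 0.047619; with total 0.186.
Hence P(urn A | data) = (0.0050505) / (0.186) = 0.027153.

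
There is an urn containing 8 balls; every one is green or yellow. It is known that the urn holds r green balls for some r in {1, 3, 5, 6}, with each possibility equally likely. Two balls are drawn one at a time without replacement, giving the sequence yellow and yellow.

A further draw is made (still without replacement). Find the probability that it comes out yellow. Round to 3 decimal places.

0.657

Under each hypothesis, the probability of the observed sequence is: P(data | r = 1) = (7/8)(6/7) = 3/4; P(data | r = 3) = (5/8)(4/7) = 5/14; P(data | r = 5) = (3/8)(2/7) = 3/28; P(data | r = 6) = (2/8)(1/7) = 1/28.
The prior-weighted likelihoods are 1/4 · 3/4 = 3/16, 1/4 · 5/14 = 5/56, 1/4 · 3/28 = 3/112, 1/4 · 1/28 = 1/112; these sum to 5/16.
Dividing through by the total gives posterior P(r = 1 | data) = 3/5, P(r = 3 | data) = 2/7, P(r = 5 | data) = 3/35, P(r = 6 | data) = 1/35.
Averaging over the posterior, P(yellow next | data) = (5/6)(3/5) + (1/2)(2/7) + (1/6)(3/35) + (0)(1/35) = 23/35.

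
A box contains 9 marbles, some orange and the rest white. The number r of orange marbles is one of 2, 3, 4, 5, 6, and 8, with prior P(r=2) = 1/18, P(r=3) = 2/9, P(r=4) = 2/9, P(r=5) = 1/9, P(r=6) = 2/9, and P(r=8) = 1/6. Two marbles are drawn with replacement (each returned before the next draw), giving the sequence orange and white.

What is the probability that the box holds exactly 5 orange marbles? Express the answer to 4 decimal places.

Under each hypothesis, the probability of the observed sequence is: P(data | r = 2) = (2/9)(7/9) = 14/81; P(data | r = 3) = (3/9)(6/9) = 2/9; P(data | r = 4) = (4/9)(5/9) = 20/81; P(data | r = 5) = (5/9)(4/9) = 20/81; P(data | r = 6) = (6/9)(3/9) = 2/9; P(data | r = 8) = (8/9)(1/9) = 8/81.
The prior-weighted likelihoods are 1/18 · 14/81 = 7/729, 2/9 · 2/9 = 4/81, 2/9 · 20/81 = 40/729, 1/9 · 20/81 = 20/729, 2/9 · 2/9 = 4/81, 1/6 · 8/81 = 4/243; summing to 151/729.
By Bayes' rule, P(r = 5 | data) = (20/729) / (151/729) = 20/151.

0.1325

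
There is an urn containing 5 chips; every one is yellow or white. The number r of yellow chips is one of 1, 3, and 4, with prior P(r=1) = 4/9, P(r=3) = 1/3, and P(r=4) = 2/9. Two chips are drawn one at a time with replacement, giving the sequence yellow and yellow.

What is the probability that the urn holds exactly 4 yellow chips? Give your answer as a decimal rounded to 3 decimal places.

0.508

For each hypothesis, P(data | H) works out to: P(data | r = 1) = (1/5)(1/5) = 1/25; P(data | r = 3) = (3/5)(3/5) = 9/25; P(data | r = 4) = (4/5)(4/5) = 16/25.
Multiplying each by its prior: 4/9 · 1/25 = 4/225, 1/3 · 9/25 = 3/25, 2/9 · 16/25 = 32/225; summing to 7/25.
By Bayes' rule, P(r = 4 | data) = (32/225) / (7/25) = 32/63.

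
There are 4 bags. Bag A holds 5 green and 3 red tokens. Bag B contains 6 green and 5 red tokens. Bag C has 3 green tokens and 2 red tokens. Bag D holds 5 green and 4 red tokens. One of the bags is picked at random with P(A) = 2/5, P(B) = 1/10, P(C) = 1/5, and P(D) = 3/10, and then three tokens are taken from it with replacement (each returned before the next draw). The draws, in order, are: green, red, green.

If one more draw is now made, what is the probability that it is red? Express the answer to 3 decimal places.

Compute the likelihood of the observed sequence for each case: P(data | bag A) = (5/8)(3/8)(5/8) = 0.14648; P(data | bag B) = (6/11)(5/11)(6/11) = 0.13524; P(data | bag C) = (3/5)(2/5)(3/5) = 0.144; P(data | bag D) = (5/9)(4/9)(5/9) = 0.13717.
The prior-weighted likelihoods are 2/5 · 0.14648 = 0.058594, 1/10 · 0.13524 = 0.013524, 1/5 · 0.144 = 0.0288, 3/10 · 0.13717 = 0.041152; these sum to 0.14207.
Normalising, the posterior is P(bag A | data) = 0.41243, P(bag B | data) = 0.09519, P(bag C | data) = 0.20272, P(bag D | data) = 0.28966.
The predictive probability is P(red next | data) = (3/8)(0.41243) + (5/11)(0.09519) + (2/5)(0.20272) + (4/9)(0.28966) = 0.40776.

0.408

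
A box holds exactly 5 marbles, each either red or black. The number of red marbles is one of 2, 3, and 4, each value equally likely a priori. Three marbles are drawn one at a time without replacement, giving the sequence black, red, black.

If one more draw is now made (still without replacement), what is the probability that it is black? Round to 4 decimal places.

Under each hypothesis, the probability of the observed sequence is: P(data | r = 2) = (3/5)(2/4)(2/3) = 1/5; P(data | r = 3) = (2/5)(3/4)(1/3) = 1/10; P(data | r = 4) = (1/5)(4/4)(0/3) = 0.
Weighting by the prior gives 1/3 · 1/5 = 1/15, 1/3 · 1/10 = 1/30, 1/3 · 0 = 0; with total 1/10.
The posterior is then P(r = 2 | data) = 2/3, P(r = 3 | data) = 1/3, P(r = 4 | data) = 0.
Averaging over the posterior, P(black next | data) = (1/2)(2/3) + (0)(1/3) = 1/3.

0.3333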